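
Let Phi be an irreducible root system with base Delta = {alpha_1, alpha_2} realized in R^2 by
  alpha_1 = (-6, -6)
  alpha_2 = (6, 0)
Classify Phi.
Compute the Cartan integers a_ij = 2(alpha_i, alpha_j)/(alpha_j, alpha_j); the resulting 2x2 Cartan matrix is
[[2, -2], [-1, 2]].
The roots have two lengths (squared-length ratio 2:1); the short ones are alpha_{2}. The associated Dynkin diagram is a chain of 2 nodes with a double edge at one end; the terminal node there is the unique short simple root (B_2), so the type is B_2 (the algebra so(5)).

B_2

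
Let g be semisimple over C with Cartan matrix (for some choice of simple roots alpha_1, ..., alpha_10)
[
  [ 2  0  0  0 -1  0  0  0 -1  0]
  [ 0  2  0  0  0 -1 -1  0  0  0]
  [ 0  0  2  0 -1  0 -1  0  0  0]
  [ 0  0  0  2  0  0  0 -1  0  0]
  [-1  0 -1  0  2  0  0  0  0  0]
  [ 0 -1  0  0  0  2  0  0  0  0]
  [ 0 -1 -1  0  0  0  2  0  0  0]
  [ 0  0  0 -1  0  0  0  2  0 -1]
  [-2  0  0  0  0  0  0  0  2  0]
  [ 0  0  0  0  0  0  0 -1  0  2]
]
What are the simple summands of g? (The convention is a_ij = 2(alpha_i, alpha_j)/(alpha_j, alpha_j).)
type A_3 ⊕ type C_7

The diagram associated to this matrix has two connected components: the simple roots {alpha_4, alpha_8, alpha_10} form a chain of 3 nodes with single edges (A_3), and {alpha_1, alpha_2, alpha_3, alpha_5, alpha_6, alpha_7, alpha_9} form a chain of 7 nodes with a double edge at one end; the terminal node there is the unique long simple root (C_7). A semisimple Lie algebra decomposes uniquely as the direct sum of simple ideals, one per connected component of its Dynkin diagram, so g ≅ A_3 ⊕ C_7 (dimension 15 + 105 = 120).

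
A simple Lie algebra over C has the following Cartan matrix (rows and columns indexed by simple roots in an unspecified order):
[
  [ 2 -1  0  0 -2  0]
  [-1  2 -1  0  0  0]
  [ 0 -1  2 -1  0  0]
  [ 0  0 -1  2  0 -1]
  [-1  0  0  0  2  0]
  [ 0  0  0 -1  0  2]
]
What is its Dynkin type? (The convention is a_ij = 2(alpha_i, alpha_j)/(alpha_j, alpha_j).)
B6

The matrix has rank 6 with 2's on the diagonal. Reading the off-diagonal entries as Dynkin edges (a single edge where a_ij = a_ji = -1; a double or triple edge where a_ij * a_ji = 2 or 3), the diagram is a chain of 6 nodes with a double edge at one end; the terminal node there is the unique short simple root (B_6). One simple-root ordering that puts it in standard form is (alpha_6, alpha_4, alpha_3, alpha_2, alpha_1, alpha_5). So the algebra is type B_6, i.e. so(13).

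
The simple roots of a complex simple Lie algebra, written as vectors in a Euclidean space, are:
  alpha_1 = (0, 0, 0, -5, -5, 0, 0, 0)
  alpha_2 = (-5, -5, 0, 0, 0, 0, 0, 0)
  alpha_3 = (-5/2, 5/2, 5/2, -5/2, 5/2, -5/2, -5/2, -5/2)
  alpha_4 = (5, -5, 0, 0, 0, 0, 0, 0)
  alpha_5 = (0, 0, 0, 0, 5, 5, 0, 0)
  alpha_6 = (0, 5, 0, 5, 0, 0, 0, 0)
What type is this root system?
Compute the Cartan integers a_ij = 2(alpha_i, alpha_j)/(alpha_j, alpha_j); the resulting 6x6 Cartan matrix is
[[2, 0, 0, 0, -1, -1], [0, 2, 0, 0, 0, -1], [0, 0, 2, -1, 0, 0], [0, 0, -1, 2, 0, -1], [-1, 0, 0, 0, 2, 0], [-1, -1, 0, -1, 0, 2]].
All simple roots have the same length, so the diagram is simply laced. The associated Dynkin diagram is a chain of 5 nodes with one extra node attached to the third node from one end (E_6), so the type is E_6.

E6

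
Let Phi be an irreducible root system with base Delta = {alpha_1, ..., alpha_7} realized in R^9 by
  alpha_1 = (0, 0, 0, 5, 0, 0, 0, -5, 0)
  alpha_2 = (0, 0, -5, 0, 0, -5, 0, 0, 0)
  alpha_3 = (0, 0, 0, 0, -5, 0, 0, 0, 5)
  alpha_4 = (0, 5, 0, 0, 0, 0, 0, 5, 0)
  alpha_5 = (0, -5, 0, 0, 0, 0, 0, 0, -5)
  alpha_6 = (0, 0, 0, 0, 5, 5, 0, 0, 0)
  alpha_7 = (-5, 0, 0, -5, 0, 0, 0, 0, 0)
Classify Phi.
Compute the Cartan integers a_ij = 2(alpha_i, alpha_j)/(alpha_j, alpha_j); the resulting 7x7 Cartan matrix is
[[2, 0, 0, -1, 0, 0, -1], [0, 2, 0, 0, 0, -1, 0], [0, 0, 2, 0, -1, -1, 0], [-1, 0, 0, 2, -1, 0, 0], [0, 0, -1, -1, 2, 0, 0], [0, -1, -1, 0, 0, 2, 0], [-1, 0, 0, 0, 0, 0, 2]].
All simple roots have the same length, so the diagram is simply laced. The associated Dynkin diagram is a chain of 7 nodes with single edges (A_7), so the type is A_7 (the algebra sl(8)).

type A_7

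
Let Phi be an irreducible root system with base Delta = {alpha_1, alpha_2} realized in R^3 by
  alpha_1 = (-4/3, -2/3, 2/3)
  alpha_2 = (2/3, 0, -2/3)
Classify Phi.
Compute the Cartan integers a_ij = 2(alpha_i, alpha_j)/(alpha_j, alpha_j); the resulting 2x2 Cartan matrix is
[[2, -3], [-1, 2]].
The roots have two lengths (squared-length ratio 3:1); the short ones are alpha_{2}. The associated Dynkin diagram is two nodes joined by a triple edge (G_2), so the type is G_2.

G_2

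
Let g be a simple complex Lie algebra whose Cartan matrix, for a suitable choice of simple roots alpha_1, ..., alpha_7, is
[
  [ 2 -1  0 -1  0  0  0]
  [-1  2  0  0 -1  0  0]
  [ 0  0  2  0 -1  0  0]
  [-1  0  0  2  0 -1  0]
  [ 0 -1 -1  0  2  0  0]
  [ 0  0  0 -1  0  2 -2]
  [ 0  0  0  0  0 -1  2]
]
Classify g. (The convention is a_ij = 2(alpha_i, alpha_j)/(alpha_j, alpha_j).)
B_7

The matrix has rank 7 with 2's on the diagonal. Reading the off-diagonal entries as Dynkin edges (a single edge where a_ij = a_ji = -1; a double or triple edge where a_ij * a_ji = 2 or 3), the diagram is a chain of 7 nodes with a double edge at one end; the terminal node there is the unique short simple root (B_7). One simple-root ordering that puts it in standard form is (alpha_3, alpha_5, alpha_2, alpha_1, alpha_4, alpha_6, alpha_7). So the algebra is type B_7, i.e. so(15).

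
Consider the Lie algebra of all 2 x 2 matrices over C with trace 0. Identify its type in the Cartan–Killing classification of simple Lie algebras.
This is sl(2), which has dimension 2^2 - 1 = 3 and rank 2 - 1 = 1 (a Cartan subalgebra is the diagonal traceless matrices). In the classification of classical Lie algebras, the special linear algebra sl(n+1) has type A_n; here n = 1, so the Dynkin diagram is a chain of 1 nodes with single edges (A_1). Hence the type is A_1.

A_1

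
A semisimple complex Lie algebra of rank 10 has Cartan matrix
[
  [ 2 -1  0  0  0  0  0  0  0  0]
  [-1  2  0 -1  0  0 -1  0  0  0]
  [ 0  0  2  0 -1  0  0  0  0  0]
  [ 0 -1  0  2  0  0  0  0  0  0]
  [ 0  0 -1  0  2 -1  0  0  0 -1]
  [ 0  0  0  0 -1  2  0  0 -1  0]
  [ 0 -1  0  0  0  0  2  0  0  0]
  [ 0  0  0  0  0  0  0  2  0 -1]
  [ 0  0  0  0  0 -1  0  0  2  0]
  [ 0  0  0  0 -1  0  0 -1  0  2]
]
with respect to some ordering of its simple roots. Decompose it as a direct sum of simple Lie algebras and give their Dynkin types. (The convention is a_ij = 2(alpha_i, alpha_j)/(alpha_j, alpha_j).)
D_4 (so(8)) ⊕ E_6

The diagram associated to this matrix has two connected components: the simple roots {alpha_1, alpha_2, alpha_4, alpha_7} form a chain of 2 nodes with a fork of two nodes at one end (D_4), and {alpha_3, alpha_5, alpha_6, alpha_8, alpha_9, alpha_10} form a chain of 5 nodes with one extra node attached to the third node from one end (E_6). A semisimple Lie algebra decomposes uniquely as the direct sum of simple ideals, one per connected component of its Dynkin diagram, so g ≅ D_4 ⊕ E_6 (dimension 28 + 78 = 106).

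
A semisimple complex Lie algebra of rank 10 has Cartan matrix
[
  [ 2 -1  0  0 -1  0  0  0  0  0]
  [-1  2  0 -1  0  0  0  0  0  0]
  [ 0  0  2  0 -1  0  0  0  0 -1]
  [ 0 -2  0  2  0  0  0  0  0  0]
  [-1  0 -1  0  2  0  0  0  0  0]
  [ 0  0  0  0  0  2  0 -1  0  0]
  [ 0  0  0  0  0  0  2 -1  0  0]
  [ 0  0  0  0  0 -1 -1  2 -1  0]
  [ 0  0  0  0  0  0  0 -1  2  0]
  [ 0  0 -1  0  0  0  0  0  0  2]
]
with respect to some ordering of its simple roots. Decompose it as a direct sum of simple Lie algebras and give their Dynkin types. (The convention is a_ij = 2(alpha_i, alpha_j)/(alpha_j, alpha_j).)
The diagram associated to this matrix has two connected components: the simple roots {alpha_1, alpha_2, alpha_3, alpha_4, alpha_5, alpha_10} form a chain of 6 nodes with a double edge at one end; the terminal node there is the unique long simple root (C_6), and {alpha_6, alpha_7, alpha_8, alpha_9} form a chain of 2 nodes with a fork of two nodes at one end (D_4). A semisimple Lie algebra decomposes uniquely as the direct sum of simple ideals, one per connected component of its Dynkin diagram, so g ≅ C_6 ⊕ D_4 (dimension 78 + 28 = 106).

C_6 ⊕ D_4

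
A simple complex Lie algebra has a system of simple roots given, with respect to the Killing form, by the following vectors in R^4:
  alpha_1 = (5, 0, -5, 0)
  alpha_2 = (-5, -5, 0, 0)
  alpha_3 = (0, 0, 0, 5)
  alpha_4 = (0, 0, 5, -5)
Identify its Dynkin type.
type B_4

Compute the Cartan integers a_ij = 2(alpha_i, alpha_j)/(alpha_j, alpha_j); the resulting 4x4 Cartan matrix is
[[2, -1, 0, -1], [-1, 2, 0, 0], [0, 0, 2, -1], [-1, 0, -2, 2]].
The roots have two lengths (squared-length ratio 2:1); the short ones are alpha_{3}. The associated Dynkin diagram is a chain of 4 nodes with a double edge at one end; the terminal node there is the unique short simple root (B_4), so the type is B_4 (the algebra so(9)).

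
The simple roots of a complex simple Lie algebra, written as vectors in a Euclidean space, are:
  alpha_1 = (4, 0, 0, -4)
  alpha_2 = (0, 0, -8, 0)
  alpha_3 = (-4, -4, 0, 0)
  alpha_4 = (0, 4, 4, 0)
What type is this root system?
Compute the Cartan integers a_ij = 2(alpha_i, alpha_j)/(alpha_j, alpha_j); the resulting 4x4 Cartan matrix is
[[2, 0, -1, 0], [0, 2, 0, -2], [-1, 0, 2, -1], [0, -1, -1, 2]].
The roots have two lengths (squared-length ratio 2:1); the short ones are alpha_{1,3,4}. The associated Dynkin diagram is a chain of 4 nodes with a double edge at one end; the terminal node there is the unique long simple root (C_4), so the type is C_4 (the algebra sp(8)).

C4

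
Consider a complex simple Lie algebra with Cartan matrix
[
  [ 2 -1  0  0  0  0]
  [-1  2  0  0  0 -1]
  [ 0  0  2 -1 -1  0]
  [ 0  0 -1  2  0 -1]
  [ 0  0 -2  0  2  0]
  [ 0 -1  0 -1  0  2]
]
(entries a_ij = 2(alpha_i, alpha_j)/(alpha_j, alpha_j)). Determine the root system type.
C_6

The matrix has rank 6 with 2's on the diagonal. Reading the off-diagonal entries as Dynkin edges (a single edge where a_ij = a_ji = -1; a double or triple edge where a_ij * a_ji = 2 or 3), the diagram is a chain of 6 nodes with a double edge at one end; the terminal node there is the unique long simple root (C_6). One simple-root ordering that puts it in standard form is (alpha_1, alpha_2, alpha_6, alpha_4, alpha_3, alpha_5). So the algebra is type C_6, i.e. sp(12).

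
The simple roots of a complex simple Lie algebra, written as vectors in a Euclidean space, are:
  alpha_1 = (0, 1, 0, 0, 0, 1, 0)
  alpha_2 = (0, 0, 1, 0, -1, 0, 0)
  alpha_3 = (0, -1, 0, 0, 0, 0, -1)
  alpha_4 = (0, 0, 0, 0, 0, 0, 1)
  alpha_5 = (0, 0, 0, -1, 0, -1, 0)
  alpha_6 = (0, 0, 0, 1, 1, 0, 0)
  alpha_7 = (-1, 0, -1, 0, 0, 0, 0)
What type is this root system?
type B_7

Compute the Cartan integers a_ij = 2(alpha_i, alpha_j)/(alpha_j, alpha_j); the resulting 7x7 Cartan matrix is
[[2, 0, -1, 0, -1, 0, 0], [0, 2, 0, 0, 0, -1, -1], [-1, 0, 2, -2, 0, 0, 0], [0, 0, -1, 2, 0, 0, 0], [-1, 0, 0, 0, 2, -1, 0], [0, -1, 0, 0, -1, 2, 0], [0, -1, 0, 0, 0, 0, 2]].
The roots have two lengths (squared-length ratio 2:1); the short ones are alpha_{4}. The associated Dynkin diagram is a chain of 7 nodes with a double edge at one end; the terminal node there is the unique short simple root (B_7), so the type is B_7 (the algebra so(15)).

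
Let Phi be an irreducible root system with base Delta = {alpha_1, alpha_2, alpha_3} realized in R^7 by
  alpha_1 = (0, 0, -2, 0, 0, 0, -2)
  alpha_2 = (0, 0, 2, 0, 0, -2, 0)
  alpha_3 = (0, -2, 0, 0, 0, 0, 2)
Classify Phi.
Compute the Cartan integers a_ij = 2(alpha_i, alpha_j)/(alpha_j, alpha_j); the resulting 3x3 Cartan matrix is
[[2, -1, -1], [-1, 2, 0], [-1, 0, 2]].
All simple roots have the same length, so the diagram is simply laced. The associated Dynkin diagram is a chain of 3 nodes with single edges (A_3), so the type is A_3 (the algebra sl(4)).

A3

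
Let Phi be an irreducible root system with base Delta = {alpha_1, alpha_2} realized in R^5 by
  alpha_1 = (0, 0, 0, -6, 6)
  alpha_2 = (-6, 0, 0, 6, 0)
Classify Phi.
A2

Compute the Cartan integers a_ij = 2(alpha_i, alpha_j)/(alpha_j, alpha_j); the resulting 2x2 Cartan matrix is
[[2, -1], [-1, 2]].
All simple roots have the same length, so the diagram is simply laced. The associated Dynkin diagram is a chain of 2 nodes with single edges (A_2), so the type is A_2 (the algebra sl(3)).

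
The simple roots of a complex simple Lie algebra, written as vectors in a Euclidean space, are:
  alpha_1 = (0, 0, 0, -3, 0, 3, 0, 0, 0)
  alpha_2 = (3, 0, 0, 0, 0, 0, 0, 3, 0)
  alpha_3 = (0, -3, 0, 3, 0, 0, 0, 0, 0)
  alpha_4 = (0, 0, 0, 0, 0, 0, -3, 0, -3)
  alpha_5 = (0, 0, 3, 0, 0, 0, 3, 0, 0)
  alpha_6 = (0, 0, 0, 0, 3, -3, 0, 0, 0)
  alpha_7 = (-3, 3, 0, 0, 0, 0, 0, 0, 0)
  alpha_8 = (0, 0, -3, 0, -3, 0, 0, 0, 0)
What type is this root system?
Compute the Cartan integers a_ij = 2(alpha_i, alpha_j)/(alpha_j, alpha_j); the resulting 8x8 Cartan matrix is
[[2, 0, -1, 0, 0, -1, 0, 0], [0, 2, 0, 0, 0, 0, -1, 0], [-1, 0, 2, 0, 0, 0, -1, 0], [0, 0, 0, 2, -1, 0, 0, 0], [0, 0, 0, -1, 2, 0, 0, -1], [-1, 0, 0, 0, 0, 2, 0, -1], [0, -1, -1, 0, 0, 0, 2, 0], [0, 0, 0, 0, -1, -1, 0, 2]].
All simple roots have the same length, so the diagram is simply laced. The associated Dynkin diagram is a chain of 8 nodes with single edges (A_8), so the type is A_8 (the algebra sl(9)).

A_8 (sl(9))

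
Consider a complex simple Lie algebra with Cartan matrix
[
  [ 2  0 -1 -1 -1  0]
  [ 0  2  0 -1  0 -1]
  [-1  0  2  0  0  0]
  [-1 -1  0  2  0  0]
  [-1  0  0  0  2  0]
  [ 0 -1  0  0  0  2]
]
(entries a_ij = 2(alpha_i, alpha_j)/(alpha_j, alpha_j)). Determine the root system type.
The matrix has rank 6 with 2's on the diagonal. Reading the off-diagonal entries as Dynkin edges (a single edge where a_ij = a_ji = -1; a double or triple edge where a_ij * a_ji = 2 or 3), the diagram is a chain of 4 nodes with a fork of two nodes at one end (D_6). One simple-root ordering that puts it in standard form is (alpha_6, alpha_2, alpha_4, alpha_1, alpha_3, alpha_5). So the algebra is type D_6, i.e. so(12).

type D_6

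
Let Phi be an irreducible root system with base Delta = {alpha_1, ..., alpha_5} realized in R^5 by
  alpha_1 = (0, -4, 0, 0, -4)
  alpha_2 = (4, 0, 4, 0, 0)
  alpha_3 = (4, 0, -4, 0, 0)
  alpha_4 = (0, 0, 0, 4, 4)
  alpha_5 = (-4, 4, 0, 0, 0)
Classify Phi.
D5

Compute the Cartan integers a_ij = 2(alpha_i, alpha_j)/(alpha_j, alpha_j); the resulting 5x5 Cartan matrix is
[[2, 0, 0, -1, -1], [0, 2, 0, 0, -1], [0, 0, 2, 0, -1], [-1, 0, 0, 2, 0], [-1, -1, -1, 0, 2]].
All simple roots have the same length, so the diagram is simply laced. The associated Dynkin diagram is a chain of 3 nodes with a fork of two nodes at one end (D_5), so the type is D_5 (the algebra so(10)).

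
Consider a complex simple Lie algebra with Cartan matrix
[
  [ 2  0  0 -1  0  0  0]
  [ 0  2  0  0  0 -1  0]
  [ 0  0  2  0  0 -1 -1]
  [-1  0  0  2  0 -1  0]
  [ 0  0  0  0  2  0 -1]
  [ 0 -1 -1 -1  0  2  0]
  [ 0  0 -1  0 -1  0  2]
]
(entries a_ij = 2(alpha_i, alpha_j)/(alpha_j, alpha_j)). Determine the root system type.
E7

The matrix has rank 7 with 2's on the diagonal. Reading the off-diagonal entries as Dynkin edges (a single edge where a_ij = a_ji = -1; a double or triple edge where a_ij * a_ji = 2 or 3), the diagram is a chain of 6 nodes with one extra node attached to the third node from one end (E_7). One simple-root ordering that puts it in standard form is (alpha_1, alpha_2, alpha_4, alpha_6, alpha_3, alpha_7, alpha_5). So the algebra is type E_7.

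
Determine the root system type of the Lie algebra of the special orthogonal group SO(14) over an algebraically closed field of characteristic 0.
This is so(14) with 14 even, which has dimension 14(14-1)/2 = 91 and rank 14/2 = 7. In the classification of classical Lie algebras, the orthogonal algebra so(2n) in an even number of variables has type D_n; here n = 7, so the Dynkin diagram is a chain of 5 nodes with a fork of two nodes at one end (D_7). Hence the type is D_7.

D7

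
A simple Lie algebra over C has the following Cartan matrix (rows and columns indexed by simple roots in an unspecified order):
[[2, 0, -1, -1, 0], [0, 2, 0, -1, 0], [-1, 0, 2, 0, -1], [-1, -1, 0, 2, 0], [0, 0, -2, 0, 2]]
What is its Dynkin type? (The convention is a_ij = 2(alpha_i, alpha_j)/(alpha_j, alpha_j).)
C_5 (sp(10))

The matrix has rank 5 with 2's on the diagonal. Reading the off-diagonal entries as Dynkin edges (a single edge where a_ij = a_ji = -1; a double or triple edge where a_ij * a_ji = 2 or 3), the diagram is a chain of 5 nodes with a double edge at one end; the terminal node there is the unique long simple root (C_5). One simple-root ordering that puts it in standard form is (alpha_2, alpha_4, alpha_1, alpha_3, alpha_5). So the algebra is type C_5, i.e. sp(10).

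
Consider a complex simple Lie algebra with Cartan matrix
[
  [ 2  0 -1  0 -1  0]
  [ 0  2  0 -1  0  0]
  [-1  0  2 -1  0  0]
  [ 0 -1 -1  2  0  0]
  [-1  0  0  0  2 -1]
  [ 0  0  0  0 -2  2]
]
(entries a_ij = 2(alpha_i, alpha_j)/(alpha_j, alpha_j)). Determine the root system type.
The matrix has rank 6 with 2's on the diagonal. Reading the off-diagonal entries as Dynkin edges (a single edge where a_ij = a_ji = -1; a double or triple edge where a_ij * a_ji = 2 or 3), the diagram is a chain of 6 nodes with a double edge at one end; the terminal node there is the unique long simple root (C_6). One simple-root ordering that puts it in standard form is (alpha_2, alpha_4, alpha_3, alpha_1, alpha_5, alpha_6). So the algebra is type C_6, i.e. sp(12).

C6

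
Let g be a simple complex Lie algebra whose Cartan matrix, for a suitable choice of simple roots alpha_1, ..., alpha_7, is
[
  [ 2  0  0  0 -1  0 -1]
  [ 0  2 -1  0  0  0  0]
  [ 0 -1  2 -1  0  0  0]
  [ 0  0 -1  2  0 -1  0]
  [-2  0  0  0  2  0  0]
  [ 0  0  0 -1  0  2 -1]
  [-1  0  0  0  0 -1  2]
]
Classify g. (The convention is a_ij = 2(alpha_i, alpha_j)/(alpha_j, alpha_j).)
The matrix has rank 7 with 2's on the diagonal. Reading the off-diagonal entries as Dynkin edges (a single edge where a_ij = a_ji = -1; a double or triple edge where a_ij * a_ji = 2 or 3), the diagram is a chain of 7 nodes with a double edge at one end; the terminal node there is the unique long simple root (C_7). One simple-root ordering that puts it in standard form is (alpha_2, alpha_3, alpha_4, alpha_6, alpha_7, alpha_1, alpha_5). So the algebra is type C_7, i.e. sp(14).

type C_7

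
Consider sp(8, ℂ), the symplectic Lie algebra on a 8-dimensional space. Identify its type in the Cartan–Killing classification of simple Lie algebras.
type C_4

This is sp(8), which has dimension 8(8+1)/2 = 36 and rank 8/2 = 4. In the classification of classical Lie algebras, the symplectic algebra sp(2n) has type C_n; here n = 4, so the Dynkin diagram is a chain of 4 nodes with a double edge at one end; the terminal node there is the unique long simple root (C_4). Hence the type is C_4.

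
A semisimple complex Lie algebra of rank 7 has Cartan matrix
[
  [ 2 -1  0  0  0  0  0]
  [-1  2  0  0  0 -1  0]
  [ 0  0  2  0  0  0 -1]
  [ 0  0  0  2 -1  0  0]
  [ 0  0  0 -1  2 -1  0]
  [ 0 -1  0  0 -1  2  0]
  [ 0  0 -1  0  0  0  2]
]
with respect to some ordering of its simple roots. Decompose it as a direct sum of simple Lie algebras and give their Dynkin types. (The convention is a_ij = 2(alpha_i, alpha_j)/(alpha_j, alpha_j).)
The diagram associated to this matrix has two connected components: the simple roots {alpha_3, alpha_7} form a chain of 2 nodes with single edges (A_2), and {alpha_1, alpha_2, alpha_4, alpha_5, alpha_6} form a chain of 5 nodes with single edges (A_5). A semisimple Lie algebra decomposes uniquely as the direct sum of simple ideals, one per connected component of its Dynkin diagram, so g ≅ A_2 ⊕ A_5 (dimension 8 + 35 = 43).

A2 ⊕ A5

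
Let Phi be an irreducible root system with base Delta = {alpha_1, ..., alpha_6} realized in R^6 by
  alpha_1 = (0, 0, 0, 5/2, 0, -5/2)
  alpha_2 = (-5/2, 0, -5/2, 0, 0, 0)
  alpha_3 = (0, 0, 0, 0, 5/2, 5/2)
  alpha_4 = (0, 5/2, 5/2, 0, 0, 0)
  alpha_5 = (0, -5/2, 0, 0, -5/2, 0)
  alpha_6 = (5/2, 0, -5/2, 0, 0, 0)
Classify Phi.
D_6 (so(12))

Compute the Cartan integers a_ij = 2(alpha_i, alpha_j)/(alpha_j, alpha_j); the resulting 6x6 Cartan matrix is
[[2, 0, -1, 0, 0, 0], [0, 2, 0, -1, 0, 0], [-1, 0, 2, 0, -1, 0], [0, -1, 0, 2, -1, -1], [0, 0, -1, -1, 2, 0], [0, 0, 0, -1, 0, 2]].
All simple roots have the same length, so the diagram is simply laced. The associated Dynkin diagram is a chain of 4 nodes with a fork of two nodes at one end (D_6), so the type is D_6 (the algebra so(12)).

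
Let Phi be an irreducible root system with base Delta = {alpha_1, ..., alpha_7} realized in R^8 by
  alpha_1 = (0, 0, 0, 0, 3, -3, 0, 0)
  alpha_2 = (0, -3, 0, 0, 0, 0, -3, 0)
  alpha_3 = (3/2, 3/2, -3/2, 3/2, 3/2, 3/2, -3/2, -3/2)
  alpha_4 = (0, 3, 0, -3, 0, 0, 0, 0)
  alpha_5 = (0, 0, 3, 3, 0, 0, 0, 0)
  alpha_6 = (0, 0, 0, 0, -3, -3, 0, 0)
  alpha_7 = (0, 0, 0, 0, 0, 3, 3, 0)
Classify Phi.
E_7

Compute the Cartan integers a_ij = 2(alpha_i, alpha_j)/(alpha_j, alpha_j); the resulting 7x7 Cartan matrix is
[[2, 0, 0, 0, 0, 0, -1], [0, 2, 0, -1, 0, 0, -1], [0, 0, 2, 0, 0, -1, 0], [0, -1, 0, 2, -1, 0, 0], [0, 0, 0, -1, 2, 0, 0], [0, 0, -1, 0, 0, 2, -1], [-1, -1, 0, 0, 0, -1, 2]].
All simple roots have the same length, so the diagram is simply laced. The associated Dynkin diagram is a chain of 6 nodes with one extra node attached to the third node from one end (E_7), so the type is E_7.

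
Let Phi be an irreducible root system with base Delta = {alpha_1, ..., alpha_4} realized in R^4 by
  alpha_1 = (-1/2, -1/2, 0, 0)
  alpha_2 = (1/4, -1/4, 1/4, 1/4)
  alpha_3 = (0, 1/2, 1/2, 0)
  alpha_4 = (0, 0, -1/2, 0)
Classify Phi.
Compute the Cartan integers a_ij = 2(alpha_i, alpha_j)/(alpha_j, alpha_j); the resulting 4x4 Cartan matrix is
[[2, 0, -1, 0], [0, 2, 0, -1], [-1, 0, 2, -2], [0, -1, -1, 2]].
The roots have two lengths (squared-length ratio 2:1); the short ones are alpha_{2,4}. The associated Dynkin diagram is a chain of 4 nodes with a double edge between the middle two (F_4), so the type is F_4.

F4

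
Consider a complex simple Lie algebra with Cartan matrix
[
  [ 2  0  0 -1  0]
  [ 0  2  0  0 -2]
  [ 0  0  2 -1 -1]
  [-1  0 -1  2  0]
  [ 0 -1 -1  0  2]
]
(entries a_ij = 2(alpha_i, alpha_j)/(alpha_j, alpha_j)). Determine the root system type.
C_5 (sp(10))

The matrix has rank 5 with 2's on the diagonal. Reading the off-diagonal entries as Dynkin edges (a single edge where a_ij = a_ji = -1; a double or triple edge where a_ij * a_ji = 2 or 3), the diagram is a chain of 5 nodes with a double edge at one end; the terminal node there is the unique long simple root (C_5). One simple-root ordering that puts it in standard form is (alpha_1, alpha_4, alpha_3, alpha_5, alpha_2). So the algebra is type C_5, i.e. sp(10).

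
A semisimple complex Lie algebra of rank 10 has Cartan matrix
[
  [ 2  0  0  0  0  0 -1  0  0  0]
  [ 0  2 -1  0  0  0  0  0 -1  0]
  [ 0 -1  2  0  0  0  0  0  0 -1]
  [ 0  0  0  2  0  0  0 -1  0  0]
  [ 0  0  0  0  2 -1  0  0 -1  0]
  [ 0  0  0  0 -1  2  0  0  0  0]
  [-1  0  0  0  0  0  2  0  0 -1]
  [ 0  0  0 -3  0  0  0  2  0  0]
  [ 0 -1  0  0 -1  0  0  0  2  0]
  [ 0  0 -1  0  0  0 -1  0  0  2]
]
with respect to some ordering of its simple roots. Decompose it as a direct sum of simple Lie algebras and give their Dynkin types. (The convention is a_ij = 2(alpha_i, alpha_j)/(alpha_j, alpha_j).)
type A_8 + type G_2

The diagram associated to this matrix has two connected components: the simple roots {alpha_1, alpha_2, alpha_3, alpha_5, alpha_6, alpha_7, alpha_9, alpha_10} form a chain of 8 nodes with single edges (A_8), and {alpha_4, alpha_8} form two nodes joined by a triple edge (G_2). A semisimple Lie algebra decomposes uniquely as the direct sum of simple ideals, one per connected component of its Dynkin diagram, so g ≅ A_8 ⊕ G_2 (dimension 80 + 14 = 94).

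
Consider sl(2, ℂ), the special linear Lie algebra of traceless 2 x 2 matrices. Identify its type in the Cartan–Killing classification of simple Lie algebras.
type A_1

This is sl(2), which has dimension 2^2 - 1 = 3 and rank 2 - 1 = 1 (a Cartan subalgebra is the diagonal traceless matrices). In the classification of classical Lie algebras, the special linear algebra sl(n+1) has type A_n; here n = 1, so the Dynkin diagram is a chain of 1 nodes with single edges (A_1). Hence the type is A_1.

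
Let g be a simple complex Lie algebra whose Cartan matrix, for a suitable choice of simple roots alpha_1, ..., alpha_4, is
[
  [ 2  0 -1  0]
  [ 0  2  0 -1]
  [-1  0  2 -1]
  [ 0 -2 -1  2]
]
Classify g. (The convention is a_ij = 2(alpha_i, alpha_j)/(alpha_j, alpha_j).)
The matrix has rank 4 with 2's on the diagonal. Reading the off-diagonal entries as Dynkin edges (a single edge where a_ij = a_ji = -1; a double or triple edge where a_ij * a_ji = 2 or 3), the diagram is a chain of 4 nodes with a double edge at one end; the terminal node there is the unique short simple root (B_4). One simple-root ordering that puts it in standard form is (alpha_1, alpha_3, alpha_4, alpha_2). So the algebra is type B_4, i.e. so(9).

B4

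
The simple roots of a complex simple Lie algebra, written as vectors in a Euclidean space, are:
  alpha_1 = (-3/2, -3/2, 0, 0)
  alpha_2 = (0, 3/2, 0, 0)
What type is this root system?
Compute the Cartan integers a_ij = 2(alpha_i, alpha_j)/(alpha_j, alpha_j); the resulting 2x2 Cartan matrix is
[[2, -2], [-1, 2]].
The roots have two lengths (squared-length ratio 2:1); the short ones are alpha_{2}. The associated Dynkin diagram is a chain of 2 nodes with a double edge at one end; the terminal node there is the unique short simple root (B_2), so the type is B_2 (the algebra so(5)).

type B_2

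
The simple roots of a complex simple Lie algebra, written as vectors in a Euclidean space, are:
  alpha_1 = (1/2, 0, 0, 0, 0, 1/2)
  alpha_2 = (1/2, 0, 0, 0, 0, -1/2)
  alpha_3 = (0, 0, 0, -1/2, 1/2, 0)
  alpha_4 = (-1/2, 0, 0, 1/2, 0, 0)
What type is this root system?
type D_4

Compute the Cartan integers a_ij = 2(alpha_i, alpha_j)/(alpha_j, alpha_j); the resulting 4x4 Cartan matrix is
[[2, 0, 0, -1], [0, 2, 0, -1], [0, 0, 2, -1], [-1, -1, -1, 2]].
All simple roots have the same length, so the diagram is simply laced. The associated Dynkin diagram is a chain of 2 nodes with a fork of two nodes at one end (D_4), so the type is D_4 (the algebra so(8)).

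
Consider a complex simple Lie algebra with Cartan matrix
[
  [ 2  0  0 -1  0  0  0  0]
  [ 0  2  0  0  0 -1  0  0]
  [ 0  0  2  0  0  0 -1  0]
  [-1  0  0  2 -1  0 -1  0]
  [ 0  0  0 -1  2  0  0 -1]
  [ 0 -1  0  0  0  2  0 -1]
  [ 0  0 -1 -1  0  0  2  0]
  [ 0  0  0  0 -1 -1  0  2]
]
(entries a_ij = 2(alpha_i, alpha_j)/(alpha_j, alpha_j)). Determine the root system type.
The matrix has rank 8 with 2's on the diagonal. Reading the off-diagonal entries as Dynkin edges (a single edge where a_ij = a_ji = -1; a double or triple edge where a_ij * a_ji = 2 or 3), the diagram is a chain of 7 nodes with one extra node attached to the third node from one end (E_8). One simple-root ordering that puts it in standard form is (alpha_3, alpha_1, alpha_7, alpha_4, alpha_5, alpha_8, alpha_6, alpha_2). So the algebra is type E_8.

type E_8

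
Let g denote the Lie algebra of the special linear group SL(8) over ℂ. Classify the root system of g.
A7

This is sl(8), which has dimension 8^2 - 1 = 63 and rank 8 - 1 = 7 (a Cartan subalgebra is the diagonal traceless matrices). In the classification of classical Lie algebras, the special linear algebra sl(n+1) has type A_n; here n = 7, so the Dynkin diagram is a chain of 7 nodes with single edges (A_7). Hence the type is A_7.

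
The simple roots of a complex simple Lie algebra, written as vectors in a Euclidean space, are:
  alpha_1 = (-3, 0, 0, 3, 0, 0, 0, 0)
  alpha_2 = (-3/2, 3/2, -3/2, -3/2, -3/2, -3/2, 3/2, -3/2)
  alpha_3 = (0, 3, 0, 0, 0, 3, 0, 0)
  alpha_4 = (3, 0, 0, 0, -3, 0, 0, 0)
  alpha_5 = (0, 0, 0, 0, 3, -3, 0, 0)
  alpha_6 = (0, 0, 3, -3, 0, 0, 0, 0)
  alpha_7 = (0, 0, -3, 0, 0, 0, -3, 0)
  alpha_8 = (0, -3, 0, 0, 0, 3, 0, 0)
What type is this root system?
E_8

Compute the Cartan integers a_ij = 2(alpha_i, alpha_j)/(alpha_j, alpha_j); the resulting 8x8 Cartan matrix is
[[2, 0, 0, -1, 0, -1, 0, 0], [0, 2, 0, 0, 0, 0, 0, -1], [0, 0, 2, 0, -1, 0, 0, 0], [-1, 0, 0, 2, -1, 0, 0, 0], [0, 0, -1, -1, 2, 0, 0, -1], [-1, 0, 0, 0, 0, 2, -1, 0], [0, 0, 0, 0, 0, -1, 2, 0], [0, -1, 0, 0, -1, 0, 0, 2]].
All simple roots have the same length, so the diagram is simply laced. The associated Dynkin diagram is a chain of 7 nodes with one extra node attached to the third node from one end (E_8), so the type is E_8.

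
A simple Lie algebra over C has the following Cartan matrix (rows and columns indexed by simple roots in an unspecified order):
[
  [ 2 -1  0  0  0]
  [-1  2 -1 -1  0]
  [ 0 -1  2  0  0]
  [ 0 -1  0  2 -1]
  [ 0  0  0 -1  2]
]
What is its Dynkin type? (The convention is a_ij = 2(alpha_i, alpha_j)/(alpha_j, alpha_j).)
The matrix has rank 5 with 2's on the diagonal. Reading the off-diagonal entries as Dynkin edges (a single edge where a_ij = a_ji = -1; a double or triple edge where a_ij * a_ji = 2 or 3), the diagram is a chain of 3 nodes with a fork of two nodes at one end (D_5). One simple-root ordering that puts it in standard form is (alpha_5, alpha_4, alpha_2, alpha_3, alpha_1). So the algebra is type D_5, i.e. so(10).

D_5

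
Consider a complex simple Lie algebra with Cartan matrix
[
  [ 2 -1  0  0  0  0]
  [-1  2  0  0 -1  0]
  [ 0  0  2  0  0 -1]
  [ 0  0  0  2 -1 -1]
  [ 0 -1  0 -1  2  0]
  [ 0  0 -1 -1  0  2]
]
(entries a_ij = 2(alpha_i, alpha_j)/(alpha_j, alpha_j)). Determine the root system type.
A_6 (sl(7))

The matrix has rank 6 with 2's on the diagonal. Reading the off-diagonal entries as Dynkin edges (a single edge where a_ij = a_ji = -1; a double or triple edge where a_ij * a_ji = 2 or 3), the diagram is a chain of 6 nodes with single edges (A_6). One simple-root ordering that puts it in standard form is (alpha_1, alpha_2, alpha_5, alpha_4, alpha_6, alpha_3). So the algebra is type A_6, i.e. sl(7).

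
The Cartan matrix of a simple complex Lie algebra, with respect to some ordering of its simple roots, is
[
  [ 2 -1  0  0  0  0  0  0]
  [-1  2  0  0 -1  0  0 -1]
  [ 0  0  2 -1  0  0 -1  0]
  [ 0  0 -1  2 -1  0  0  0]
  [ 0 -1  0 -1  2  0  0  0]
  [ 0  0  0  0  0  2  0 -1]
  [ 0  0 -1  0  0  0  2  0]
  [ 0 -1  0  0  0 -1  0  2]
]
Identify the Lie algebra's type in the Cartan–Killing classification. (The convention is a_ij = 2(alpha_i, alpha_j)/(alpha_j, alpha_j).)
The matrix has rank 8 with 2's on the diagonal. Reading the off-diagonal entries as Dynkin edges (a single edge where a_ij = a_ji = -1; a double or triple edge where a_ij * a_ji = 2 or 3), the diagram is a chain of 7 nodes with one extra node attached to the third node from one end (E_8). One simple-root ordering that puts it in standard form is (alpha_6, alpha_1, alpha_8, alpha_2, alpha_5, alpha_4, alpha_3, alpha_7). So the algebra is type E_8.

E_8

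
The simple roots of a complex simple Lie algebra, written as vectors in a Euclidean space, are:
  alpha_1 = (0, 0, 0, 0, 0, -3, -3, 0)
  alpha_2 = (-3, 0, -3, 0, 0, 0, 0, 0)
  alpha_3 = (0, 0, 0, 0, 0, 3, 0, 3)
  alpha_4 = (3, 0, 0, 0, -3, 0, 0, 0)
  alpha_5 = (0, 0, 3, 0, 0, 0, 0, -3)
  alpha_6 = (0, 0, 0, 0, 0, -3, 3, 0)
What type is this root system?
D_6

Compute the Cartan integers a_ij = 2(alpha_i, alpha_j)/(alpha_j, alpha_j); the resulting 6x6 Cartan matrix is
[[2, 0, -1, 0, 0, 0], [0, 2, 0, -1, -1, 0], [-1, 0, 2, 0, -1, -1], [0, -1, 0, 2, 0, 0], [0, -1, -1, 0, 2, 0], [0, 0, -1, 0, 0, 2]].
All simple roots have the same length, so the diagram is simply laced. The associated Dynkin diagram is a chain of 4 nodes with a fork of two nodes at one end (D_6), so the type is D_6 (the algebra so(12)).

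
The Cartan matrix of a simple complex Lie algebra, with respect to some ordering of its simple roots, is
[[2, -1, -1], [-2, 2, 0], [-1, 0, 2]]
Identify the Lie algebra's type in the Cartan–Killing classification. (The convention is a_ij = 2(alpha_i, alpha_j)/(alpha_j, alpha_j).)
The matrix has rank 3 with 2's on the diagonal. Reading the off-diagonal entries as Dynkin edges (a single edge where a_ij = a_ji = -1; a double or triple edge where a_ij * a_ji = 2 or 3), the diagram is a chain of 3 nodes with a double edge at one end; the terminal node there is the unique long simple root (C_3). One simple-root ordering that puts it in standard form is (alpha_3, alpha_1, alpha_2). So the algebra is type C_3, i.e. sp(6).

C_3 (sp(6))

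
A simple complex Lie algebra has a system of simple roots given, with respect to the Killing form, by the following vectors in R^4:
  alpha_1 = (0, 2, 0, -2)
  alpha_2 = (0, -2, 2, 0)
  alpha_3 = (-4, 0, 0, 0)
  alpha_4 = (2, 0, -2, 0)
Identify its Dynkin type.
Compute the Cartan integers a_ij = 2(alpha_i, alpha_j)/(alpha_j, alpha_j); the resulting 4x4 Cartan matrix is
[[2, -1, 0, 0], [-1, 2, 0, -1], [0, 0, 2, -2], [0, -1, -1, 2]].
The roots have two lengths (squared-length ratio 2:1); the short ones are alpha_{1,2,4}. The associated Dynkin diagram is a chain of 4 nodes with a double edge at one end; the terminal node there is the unique long simple root (C_4), so the type is C_4 (the algebra sp(8)).

C_4 (sp(8))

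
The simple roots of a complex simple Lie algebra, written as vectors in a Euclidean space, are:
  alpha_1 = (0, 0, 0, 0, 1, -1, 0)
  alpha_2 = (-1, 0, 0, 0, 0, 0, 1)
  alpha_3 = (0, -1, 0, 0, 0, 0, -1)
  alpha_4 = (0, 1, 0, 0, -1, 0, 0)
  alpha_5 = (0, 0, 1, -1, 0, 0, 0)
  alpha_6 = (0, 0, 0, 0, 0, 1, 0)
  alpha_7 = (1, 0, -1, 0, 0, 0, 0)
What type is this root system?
B_7

Compute the Cartan integers a_ij = 2(alpha_i, alpha_j)/(alpha_j, alpha_j); the resulting 7x7 Cartan matrix is
[[2, 0, 0, -1, 0, -2, 0], [0, 2, -1, 0, 0, 0, -1], [0, -1, 2, -1, 0, 0, 0], [-1, 0, -1, 2, 0, 0, 0], [0, 0, 0, 0, 2, 0, -1], [-1, 0, 0, 0, 0, 2, 0], [0, -1, 0, 0, -1, 0, 2]].
The roots have two lengths (squared-length ratio 2:1); the short ones are alpha_{6}. The associated Dynkin diagram is a chain of 7 nodes with a double edge at one end; the terminal node there is the unique short simple root (B_7), so the type is B_7 (the algebra so(15)).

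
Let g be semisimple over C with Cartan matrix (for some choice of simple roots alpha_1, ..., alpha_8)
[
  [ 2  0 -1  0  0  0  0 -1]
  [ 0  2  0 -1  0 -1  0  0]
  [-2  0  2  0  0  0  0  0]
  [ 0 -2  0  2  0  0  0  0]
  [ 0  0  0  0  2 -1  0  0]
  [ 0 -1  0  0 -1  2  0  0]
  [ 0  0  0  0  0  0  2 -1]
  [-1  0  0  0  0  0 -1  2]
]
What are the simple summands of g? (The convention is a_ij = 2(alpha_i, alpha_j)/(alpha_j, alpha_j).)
The diagram associated to this matrix has two connected components: the simple roots {alpha_1, alpha_3, alpha_7, alpha_8} form a chain of 4 nodes with a double edge at one end; the terminal node there is the unique long simple root (C_4), and {alpha_2, alpha_4, alpha_5, alpha_6} form a chain of 4 nodes with a double edge at one end; the terminal node there is the unique long simple root (C_4). A semisimple Lie algebra decomposes uniquely as the direct sum of simple ideals, one per connected component of its Dynkin diagram, so g ≅ C_4 ⊕ C_4 (dimension 36 + 36 = 72).

type C_4 ⊕ type C_4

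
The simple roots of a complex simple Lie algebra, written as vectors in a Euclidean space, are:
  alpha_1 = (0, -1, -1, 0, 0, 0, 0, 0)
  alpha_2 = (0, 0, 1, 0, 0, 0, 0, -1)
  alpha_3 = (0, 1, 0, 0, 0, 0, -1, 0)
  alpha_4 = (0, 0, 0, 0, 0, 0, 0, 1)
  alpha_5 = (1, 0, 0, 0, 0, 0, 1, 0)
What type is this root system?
Compute the Cartan integers a_ij = 2(alpha_i, alpha_j)/(alpha_j, alpha_j); the resulting 5x5 Cartan matrix is
[[2, -1, -1, 0, 0], [-1, 2, 0, -2, 0], [-1, 0, 2, 0, -1], [0, -1, 0, 2, 0], [0, 0, -1, 0, 2]].
The roots have two lengths (squared-length ratio 2:1); the short ones are alpha_{4}. The associated Dynkin diagram is a chain of 5 nodes with a double edge at one end; the terminal node there is the unique short simple root (B_5), so the type is B_5 (the algebra so(11)).

B_5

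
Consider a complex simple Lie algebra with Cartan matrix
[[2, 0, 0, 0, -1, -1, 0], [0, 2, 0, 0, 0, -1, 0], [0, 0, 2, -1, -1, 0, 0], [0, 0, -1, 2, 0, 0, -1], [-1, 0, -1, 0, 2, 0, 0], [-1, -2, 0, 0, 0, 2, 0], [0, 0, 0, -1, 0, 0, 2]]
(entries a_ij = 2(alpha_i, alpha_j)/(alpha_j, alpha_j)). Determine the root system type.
B7

The matrix has rank 7 with 2's on the diagonal. Reading the off-diagonal entries as Dynkin edges (a single edge where a_ij = a_ji = -1; a double or triple edge where a_ij * a_ji = 2 or 3), the diagram is a chain of 7 nodes with a double edge at one end; the terminal node there is the unique short simple root (B_7). One simple-root ordering that puts it in standard form is (alpha_7, alpha_4, alpha_3, alpha_5, alpha_1, alpha_6, alpha_2). So the algebra is type B_7, i.e. so(15).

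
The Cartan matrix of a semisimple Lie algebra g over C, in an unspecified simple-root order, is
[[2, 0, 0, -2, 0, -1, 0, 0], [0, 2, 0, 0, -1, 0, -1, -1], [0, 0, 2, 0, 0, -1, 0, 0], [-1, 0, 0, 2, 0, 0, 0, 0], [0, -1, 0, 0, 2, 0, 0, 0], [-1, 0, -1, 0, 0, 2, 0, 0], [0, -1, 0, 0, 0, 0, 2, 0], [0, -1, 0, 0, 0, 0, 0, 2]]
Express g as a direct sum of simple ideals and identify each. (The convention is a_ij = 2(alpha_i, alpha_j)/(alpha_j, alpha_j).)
The diagram associated to this matrix has two connected components: the simple roots {alpha_1, alpha_3, alpha_4, alpha_6} form a chain of 4 nodes with a double edge at one end; the terminal node there is the unique short simple root (B_4), and {alpha_2, alpha_5, alpha_7, alpha_8} form a chain of 2 nodes with a fork of two nodes at one end (D_4). A semisimple Lie algebra decomposes uniquely as the direct sum of simple ideals, one per connected component of its Dynkin diagram, so g ≅ B_4 ⊕ D_4 (dimension 36 + 28 = 64).

B4 + D4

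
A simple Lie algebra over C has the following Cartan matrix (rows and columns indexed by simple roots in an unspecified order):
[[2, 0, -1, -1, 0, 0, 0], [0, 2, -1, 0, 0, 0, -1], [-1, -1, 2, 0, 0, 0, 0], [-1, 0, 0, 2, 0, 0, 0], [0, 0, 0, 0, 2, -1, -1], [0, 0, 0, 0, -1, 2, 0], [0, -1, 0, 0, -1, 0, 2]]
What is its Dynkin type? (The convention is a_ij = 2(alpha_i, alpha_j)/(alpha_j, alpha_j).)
A_7

The matrix has rank 7 with 2's on the diagonal. Reading the off-diagonal entries as Dynkin edges (a single edge where a_ij = a_ji = -1; a double or triple edge where a_ij * a_ji = 2 or 3), the diagram is a chain of 7 nodes with single edges (A_7). One simple-root ordering that puts it in standard form is (alpha_6, alpha_5, alpha_7, alpha_2, alpha_3, alpha_1, alpha_4). So the algebra is type A_7, i.e. sl(8).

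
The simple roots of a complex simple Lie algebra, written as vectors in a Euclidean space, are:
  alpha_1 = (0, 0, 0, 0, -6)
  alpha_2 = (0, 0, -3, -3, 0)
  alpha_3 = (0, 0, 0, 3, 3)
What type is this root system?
Compute the Cartan integers a_ij = 2(alpha_i, alpha_j)/(alpha_j, alpha_j); the resulting 3x3 Cartan matrix is
[[2, 0, -2], [0, 2, -1], [-1, -1, 2]].
The roots have two lengths (squared-length ratio 2:1); the short ones are alpha_{2,3}. The associated Dynkin diagram is a chain of 3 nodes with a double edge at one end; the terminal node there is the unique long simple root (C_3), so the type is C_3 (the algebra sp(6)).

C_3 (sp(6))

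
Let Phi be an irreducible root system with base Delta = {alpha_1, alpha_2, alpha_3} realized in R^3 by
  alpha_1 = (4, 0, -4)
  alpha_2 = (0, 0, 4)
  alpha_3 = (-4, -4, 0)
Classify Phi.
Compute the Cartan integers a_ij = 2(alpha_i, alpha_j)/(alpha_j, alpha_j); the resulting 3x3 Cartan matrix is
[[2, -2, -1], [-1, 2, 0], [-1, 0, 2]].
The roots have two lengths (squared-length ratio 2:1); the short ones are alpha_{2}. The associated Dynkin diagram is a chain of 3 nodes with a double edge at one end; the terminal node there is the unique short simple root (B_3), so the type is B_3 (the algebra so(7)).

B3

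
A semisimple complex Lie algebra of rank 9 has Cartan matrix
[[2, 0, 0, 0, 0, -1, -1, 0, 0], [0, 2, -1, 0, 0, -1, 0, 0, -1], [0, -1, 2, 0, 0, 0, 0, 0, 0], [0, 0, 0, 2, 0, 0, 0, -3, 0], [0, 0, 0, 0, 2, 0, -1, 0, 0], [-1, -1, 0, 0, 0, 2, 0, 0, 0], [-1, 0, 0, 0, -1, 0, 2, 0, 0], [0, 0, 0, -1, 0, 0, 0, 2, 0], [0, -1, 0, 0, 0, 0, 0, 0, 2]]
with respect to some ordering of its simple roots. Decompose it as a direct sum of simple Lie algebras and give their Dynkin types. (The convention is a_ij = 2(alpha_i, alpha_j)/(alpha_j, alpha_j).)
D7 ⊕ G2

The diagram associated to this matrix has two connected components: the simple roots {alpha_1, alpha_2, alpha_3, alpha_5, alpha_6, alpha_7, alpha_9} form a chain of 5 nodes with a fork of two nodes at one end (D_7), and {alpha_4, alpha_8} form two nodes joined by a triple edge (G_2). A semisimple Lie algebra decomposes uniquely as the direct sum of simple ideals, one per connected component of its Dynkin diagram, so g ≅ D_7 ⊕ G_2 (dimension 91 + 14 = 105).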